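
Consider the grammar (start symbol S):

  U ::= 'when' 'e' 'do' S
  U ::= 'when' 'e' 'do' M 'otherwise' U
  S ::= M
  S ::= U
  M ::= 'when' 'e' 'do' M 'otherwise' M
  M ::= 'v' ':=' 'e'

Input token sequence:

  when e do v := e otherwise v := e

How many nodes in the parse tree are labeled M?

[S [M when e do [M v := e] otherwise [M v := e]]]

3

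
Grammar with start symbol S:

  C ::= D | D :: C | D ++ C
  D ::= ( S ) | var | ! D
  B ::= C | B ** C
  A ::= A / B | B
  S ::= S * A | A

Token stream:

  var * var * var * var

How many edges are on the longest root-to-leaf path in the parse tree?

[S [S [S [S [A [B [C [D var]]]]] * [A [B [C [D var]]]]] * [A [B [C [D var]]]]] * [A [B [C [D var]]]]]

8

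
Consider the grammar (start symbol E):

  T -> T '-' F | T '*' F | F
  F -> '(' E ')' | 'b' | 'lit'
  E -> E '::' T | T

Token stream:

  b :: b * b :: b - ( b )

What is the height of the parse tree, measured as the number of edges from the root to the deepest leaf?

6

[E [E [E [T [F b]]] :: [T [T [F b]] * [F b]]] :: [T [T [F b]] - [F ( [E [T [F b]]] )]]]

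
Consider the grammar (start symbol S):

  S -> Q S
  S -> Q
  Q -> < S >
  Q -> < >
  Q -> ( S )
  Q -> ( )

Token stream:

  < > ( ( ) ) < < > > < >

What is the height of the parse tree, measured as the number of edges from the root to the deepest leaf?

[S [Q < >] [S [Q ( [S [Q ( )]] )] [S [Q < [S [Q < >]] >] [S [Q < >]]]]]

6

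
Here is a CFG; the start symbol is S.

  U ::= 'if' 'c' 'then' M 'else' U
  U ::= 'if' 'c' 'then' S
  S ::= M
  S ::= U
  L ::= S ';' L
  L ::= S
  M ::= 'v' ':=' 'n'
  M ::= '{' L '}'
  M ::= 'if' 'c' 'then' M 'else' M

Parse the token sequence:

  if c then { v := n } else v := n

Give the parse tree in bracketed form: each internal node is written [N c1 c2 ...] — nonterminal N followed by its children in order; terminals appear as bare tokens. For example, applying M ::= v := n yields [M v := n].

[S [M if c then [M { [L [S [M v := n]]] }] else [M v := n]]]

S
M
if c then M else M
if c then { L } else M
if c then { S } else M
if c then { M } else M
if c then { v := n } else M
if c then { v := n } else v := n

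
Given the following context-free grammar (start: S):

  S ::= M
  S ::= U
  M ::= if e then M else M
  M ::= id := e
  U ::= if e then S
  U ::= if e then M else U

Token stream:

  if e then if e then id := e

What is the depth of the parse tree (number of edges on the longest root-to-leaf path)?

[S [U if e then [S [U if e then [S [M id := e]]]]]]

6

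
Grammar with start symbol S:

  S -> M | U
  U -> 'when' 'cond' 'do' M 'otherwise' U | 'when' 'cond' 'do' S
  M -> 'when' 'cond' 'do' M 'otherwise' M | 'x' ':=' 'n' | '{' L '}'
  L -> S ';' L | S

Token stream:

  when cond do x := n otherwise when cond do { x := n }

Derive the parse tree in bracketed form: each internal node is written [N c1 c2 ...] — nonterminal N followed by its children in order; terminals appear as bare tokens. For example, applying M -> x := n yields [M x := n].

[S [U when cond do [M x := n] otherwise [U when cond do [S [M { [L [S [M x := n]]] }]]]]]

S
U
when cond do M otherwise U
when cond do x := n otherwise U
when cond do x := n otherwise when cond do S
when cond do x := n otherwise when cond do M
when cond do x := n otherwise when cond do { L }
when cond do x := n otherwise when cond do { S }
when cond do x := n otherwise when cond do { M }
when cond do x := n otherwise when cond do { x := n }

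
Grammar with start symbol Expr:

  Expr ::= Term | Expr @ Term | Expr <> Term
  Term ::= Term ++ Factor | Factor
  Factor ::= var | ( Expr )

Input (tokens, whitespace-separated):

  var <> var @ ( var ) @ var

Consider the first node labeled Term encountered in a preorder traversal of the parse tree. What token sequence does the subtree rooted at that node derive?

var

[Expr [Expr [Expr [Expr [Term [Factor var]]] <> [Term [Factor var]]] @ [Term [Factor ( [Expr [Term [Factor var]]] )]]] @ [Term [Factor var]]]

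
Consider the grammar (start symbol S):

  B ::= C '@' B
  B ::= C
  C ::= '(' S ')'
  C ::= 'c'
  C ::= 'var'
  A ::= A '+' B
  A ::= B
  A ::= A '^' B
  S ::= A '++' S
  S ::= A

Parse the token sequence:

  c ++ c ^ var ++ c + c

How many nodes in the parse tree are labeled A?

5

[S [A [B [C c]]] ++ [S [A [A [B [C c]]] ^ [B [C var]]] ++ [S [A [A [B [C c]]] + [B [C c]]]]]]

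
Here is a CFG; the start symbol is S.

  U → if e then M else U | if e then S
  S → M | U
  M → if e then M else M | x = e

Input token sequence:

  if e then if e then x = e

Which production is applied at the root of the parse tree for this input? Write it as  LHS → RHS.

[S [U if e then [S [U if e then [S [M x = e]]]]]]

S → U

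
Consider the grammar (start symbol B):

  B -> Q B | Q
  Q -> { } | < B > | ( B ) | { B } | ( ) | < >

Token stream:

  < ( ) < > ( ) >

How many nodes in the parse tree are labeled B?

[B [Q < [B [Q ( )] [B [Q < >] [B [Q ( )]]]] >]]

4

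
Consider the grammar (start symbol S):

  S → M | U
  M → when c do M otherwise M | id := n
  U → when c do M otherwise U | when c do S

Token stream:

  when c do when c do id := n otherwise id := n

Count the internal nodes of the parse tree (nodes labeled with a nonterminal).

[S [U when c do [S [M when c do [M id := n] otherwise [M id := n]]]]]

6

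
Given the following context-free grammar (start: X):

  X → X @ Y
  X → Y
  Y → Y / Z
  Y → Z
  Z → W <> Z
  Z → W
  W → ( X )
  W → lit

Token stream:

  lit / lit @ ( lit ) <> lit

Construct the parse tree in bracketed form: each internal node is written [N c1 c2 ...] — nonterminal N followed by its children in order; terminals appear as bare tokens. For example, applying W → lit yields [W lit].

X
X @ Y
Y @ Y
Y / Z @ Y
Z / Z @ Y
W / Z @ Y
lit / Z @ Y
lit / W @ Y
lit / lit @ Y
lit / lit @ Z
lit / lit @ W <> Z
lit / lit @ ( X ) <> Z
lit / lit @ ( Y ) <> Z
lit / lit @ ( Z ) <> Z
lit / lit @ ( W ) <> Z
lit / lit @ ( lit ) <> Z
lit / lit @ ( lit ) <> W
lit / lit @ ( lit ) <> lit

[X [X [Y [Y [Z [W lit]]] / [Z [W lit]]]] @ [Y [Z [W ( [X [Y [Z [W lit]]]] )] <> [Z [W lit]]]]]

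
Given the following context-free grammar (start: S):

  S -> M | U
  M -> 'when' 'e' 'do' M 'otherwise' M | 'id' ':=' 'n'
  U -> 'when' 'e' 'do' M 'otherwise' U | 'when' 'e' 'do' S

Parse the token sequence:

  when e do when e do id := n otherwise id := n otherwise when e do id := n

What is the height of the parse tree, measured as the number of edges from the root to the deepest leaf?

5

[S [U when e do [M when e do [M id := n] otherwise [M id := n]] otherwise [U when e do [S [M id := n]]]]]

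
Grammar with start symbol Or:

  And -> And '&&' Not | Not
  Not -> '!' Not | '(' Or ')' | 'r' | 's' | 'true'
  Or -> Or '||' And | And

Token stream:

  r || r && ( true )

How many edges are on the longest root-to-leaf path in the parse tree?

6

[Or [Or [And [Not r]]] || [And [And [Not r]] && [Not ( [Or [And [Not true]]] )]]]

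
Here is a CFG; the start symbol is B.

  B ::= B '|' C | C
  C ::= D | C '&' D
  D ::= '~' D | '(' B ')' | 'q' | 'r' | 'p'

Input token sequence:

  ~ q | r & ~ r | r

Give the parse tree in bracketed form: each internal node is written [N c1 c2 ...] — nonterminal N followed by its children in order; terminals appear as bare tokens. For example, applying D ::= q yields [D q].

B
B | C
B | C | C
C | C | C
D | C | C
~ D | C | C
~ q | C | C
~ q | C & D | C
~ q | D & D | C
~ q | r & D | C
~ q | r & ~ D | C
~ q | r & ~ r | C
~ q | r & ~ r | D
~ q | r & ~ r | r

[B [B [B [C [D ~ [D q]]]] | [C [C [D r]] & [D ~ [D r]]]] | [C [D r]]]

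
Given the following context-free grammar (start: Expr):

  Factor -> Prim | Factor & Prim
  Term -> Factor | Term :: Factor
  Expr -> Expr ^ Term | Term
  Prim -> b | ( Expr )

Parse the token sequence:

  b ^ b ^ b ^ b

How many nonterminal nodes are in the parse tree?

[Expr [Expr [Expr [Expr [Term [Factor [Prim b]]]] ^ [Term [Factor [Prim b]]]] ^ [Term [Factor [Prim b]]]] ^ [Term [Factor [Prim b]]]]

16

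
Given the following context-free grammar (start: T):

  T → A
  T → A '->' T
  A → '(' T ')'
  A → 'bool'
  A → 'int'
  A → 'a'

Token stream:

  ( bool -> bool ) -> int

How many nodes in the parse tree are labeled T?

4

[T [A ( [T [A bool] -> [T [A bool]]] )] -> [T [A int]]]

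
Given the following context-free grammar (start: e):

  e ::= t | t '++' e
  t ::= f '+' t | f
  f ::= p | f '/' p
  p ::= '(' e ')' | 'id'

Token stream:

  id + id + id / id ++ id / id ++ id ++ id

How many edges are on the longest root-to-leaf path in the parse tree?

7

[e [t [f [p id]] + [t [f [p id]] + [t [f [f [p id]] / [p id]]]]] ++ [e [t [f [f [p id]] / [p id]]] ++ [e [t [f [p id]]] ++ [e [t [f [p id]]]]]]]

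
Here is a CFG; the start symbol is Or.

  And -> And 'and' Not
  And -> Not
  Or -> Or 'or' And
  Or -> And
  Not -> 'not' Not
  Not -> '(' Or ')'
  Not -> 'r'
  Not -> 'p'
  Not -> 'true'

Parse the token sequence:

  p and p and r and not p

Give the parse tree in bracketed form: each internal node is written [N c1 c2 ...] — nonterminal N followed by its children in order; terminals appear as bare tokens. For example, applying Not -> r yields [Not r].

Or
And
And and Not
And and Not and Not
And and Not and Not and Not
Not and Not and Not and Not
p and Not and Not and Not
p and p and Not and Not
p and p and r and Not
p and p and r and not Not
p and p and r and not p

[Or [And [And [And [And [Not p]] and [Not p]] and [Not r]] and [Not not [Not p]]]]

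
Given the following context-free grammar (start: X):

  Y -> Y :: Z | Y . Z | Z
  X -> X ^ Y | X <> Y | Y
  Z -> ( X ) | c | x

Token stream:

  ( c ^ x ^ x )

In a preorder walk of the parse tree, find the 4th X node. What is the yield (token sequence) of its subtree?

c

[X [Y [Z ( [X [X [X [Y [Z c]]] ^ [Y [Z x]]] ^ [Y [Z x]]] )]]]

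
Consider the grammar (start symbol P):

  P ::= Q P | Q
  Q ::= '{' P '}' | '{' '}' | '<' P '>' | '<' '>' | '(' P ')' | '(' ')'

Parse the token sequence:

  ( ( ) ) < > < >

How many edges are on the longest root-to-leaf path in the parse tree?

4

[P [Q ( [P [Q ( )]] )] [P [Q < >] [P [Q < >]]]]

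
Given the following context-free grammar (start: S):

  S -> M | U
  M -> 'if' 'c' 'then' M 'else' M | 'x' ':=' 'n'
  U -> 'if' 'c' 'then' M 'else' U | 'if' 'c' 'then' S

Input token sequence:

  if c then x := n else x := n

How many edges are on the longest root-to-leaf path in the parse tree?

3

[S [M if c then [M x := n] else [M x := n]]]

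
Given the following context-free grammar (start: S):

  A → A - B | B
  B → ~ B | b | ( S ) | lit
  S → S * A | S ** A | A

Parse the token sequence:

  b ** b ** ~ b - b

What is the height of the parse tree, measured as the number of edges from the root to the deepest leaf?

[S [S [S [A [B b]]] ** [A [B b]]] ** [A [A [B ~ [B b]]] - [B b]]]

5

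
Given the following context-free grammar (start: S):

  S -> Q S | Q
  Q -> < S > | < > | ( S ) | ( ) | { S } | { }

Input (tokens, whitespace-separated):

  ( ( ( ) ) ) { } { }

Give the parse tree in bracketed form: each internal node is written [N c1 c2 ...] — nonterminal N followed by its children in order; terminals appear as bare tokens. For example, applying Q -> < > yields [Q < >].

S
Q S
( S ) S
( Q ) S
( ( S ) ) S
( ( Q ) ) S
( ( ( ) ) ) S
( ( ( ) ) ) Q S
( ( ( ) ) ) { } S
( ( ( ) ) ) { } Q
( ( ( ) ) ) { } { }

[S [Q ( [S [Q ( [S [Q ( )]] )]] )] [S [Q { }] [S [Q { }]]]]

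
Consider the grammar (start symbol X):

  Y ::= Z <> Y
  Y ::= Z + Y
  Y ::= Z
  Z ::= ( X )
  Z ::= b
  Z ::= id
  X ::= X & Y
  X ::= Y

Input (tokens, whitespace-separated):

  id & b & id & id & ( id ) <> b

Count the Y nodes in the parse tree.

7

[X [X [X [X [X [Y [Z id]]] & [Y [Z b]]] & [Y [Z id]]] & [Y [Z id]]] & [Y [Z ( [X [Y [Z id]]] )] <> [Y [Z b]]]]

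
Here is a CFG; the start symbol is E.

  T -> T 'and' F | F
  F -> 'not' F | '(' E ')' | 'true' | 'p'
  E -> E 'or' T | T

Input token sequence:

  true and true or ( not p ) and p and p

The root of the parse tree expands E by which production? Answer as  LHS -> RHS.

E -> E 'or' T

[E [E [T [T [F true]] and [F true]]] or [T [T [T [F ( [E [T [F not [F p]]]] )]] and [F p]] and [F p]]]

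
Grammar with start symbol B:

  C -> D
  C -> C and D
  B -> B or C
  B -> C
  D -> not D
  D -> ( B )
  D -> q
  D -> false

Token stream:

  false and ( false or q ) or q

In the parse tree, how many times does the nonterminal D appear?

5

[B [B [C [C [D false]] and [D ( [B [B [C [D false]]] or [C [D q]]] )]]] or [C [D q]]]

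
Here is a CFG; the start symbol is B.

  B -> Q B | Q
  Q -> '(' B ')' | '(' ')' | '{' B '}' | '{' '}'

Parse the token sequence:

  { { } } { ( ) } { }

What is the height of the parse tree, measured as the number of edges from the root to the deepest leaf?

[B [Q { [B [Q { }]] }] [B [Q { [B [Q ( )]] }] [B [Q { }]]]]

5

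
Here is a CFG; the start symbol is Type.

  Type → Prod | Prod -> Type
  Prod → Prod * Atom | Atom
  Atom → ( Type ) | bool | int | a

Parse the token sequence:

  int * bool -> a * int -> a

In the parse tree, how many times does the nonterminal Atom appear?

[Type [Prod [Prod [Atom int]] * [Atom bool]] -> [Type [Prod [Prod [Atom a]] * [Atom int]] -> [Type [Prod [Atom a]]]]]

5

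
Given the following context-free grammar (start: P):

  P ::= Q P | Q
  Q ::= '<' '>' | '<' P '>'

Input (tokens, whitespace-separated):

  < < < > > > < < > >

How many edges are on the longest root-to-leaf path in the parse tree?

[P [Q < [P [Q < [P [Q < >]] >]] >] [P [Q < [P [Q < >]] >]]]

6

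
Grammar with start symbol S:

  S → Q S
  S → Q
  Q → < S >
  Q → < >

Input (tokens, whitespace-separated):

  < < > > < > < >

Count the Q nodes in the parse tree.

[S [Q < [S [Q < >]] >] [S [Q < >] [S [Q < >]]]]

4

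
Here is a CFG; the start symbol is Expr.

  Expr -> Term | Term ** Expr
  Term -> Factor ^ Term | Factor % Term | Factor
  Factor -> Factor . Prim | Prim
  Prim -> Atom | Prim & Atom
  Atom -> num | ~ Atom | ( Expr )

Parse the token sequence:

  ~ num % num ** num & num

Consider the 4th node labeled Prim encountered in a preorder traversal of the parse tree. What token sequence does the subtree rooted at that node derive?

num

[Expr [Term [Factor [Prim [Atom ~ [Atom num]]]] % [Term [Factor [Prim [Atom num]]]]] ** [Expr [Term [Factor [Prim [Prim [Atom num]] & [Atom num]]]]]]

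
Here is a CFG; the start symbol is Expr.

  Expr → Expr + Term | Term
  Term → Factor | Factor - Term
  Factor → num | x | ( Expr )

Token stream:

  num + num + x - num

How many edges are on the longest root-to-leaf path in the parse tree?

5

[Expr [Expr [Expr [Term [Factor num]]] + [Term [Factor num]]] + [Term [Factor x] - [Term [Factor num]]]]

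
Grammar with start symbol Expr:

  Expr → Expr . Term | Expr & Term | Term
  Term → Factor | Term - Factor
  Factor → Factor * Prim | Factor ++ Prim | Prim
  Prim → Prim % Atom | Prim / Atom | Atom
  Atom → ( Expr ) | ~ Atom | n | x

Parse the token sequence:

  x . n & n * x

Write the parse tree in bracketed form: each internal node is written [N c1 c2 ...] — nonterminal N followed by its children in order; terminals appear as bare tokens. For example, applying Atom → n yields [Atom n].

[Expr [Expr [Expr [Term [Factor [Prim [Atom x]]]]] . [Term [Factor [Prim [Atom n]]]]] & [Term [Factor [Factor [Prim [Atom n]]] * [Prim [Atom x]]]]]

Expr
Expr & Term
Expr . Term & Term
Term . Term & Term
Factor . Term & Term
Prim . Term & Term
Atom . Term & Term
x . Term & Term
x . Factor & Term
x . Prim & Term
x . Atom & Term
x . n & Term
x . n & Factor
x . n & Factor * Prim
x . n & Prim * Prim
x . n & Atom * Prim
x . n & n * Prim
x . n & n * Atom
x . n & n * x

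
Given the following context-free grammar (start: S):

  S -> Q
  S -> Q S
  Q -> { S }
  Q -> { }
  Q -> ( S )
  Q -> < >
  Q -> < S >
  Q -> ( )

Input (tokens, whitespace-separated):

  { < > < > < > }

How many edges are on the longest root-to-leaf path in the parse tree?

[S [Q { [S [Q < >] [S [Q < >] [S [Q < >]]]] }]]

6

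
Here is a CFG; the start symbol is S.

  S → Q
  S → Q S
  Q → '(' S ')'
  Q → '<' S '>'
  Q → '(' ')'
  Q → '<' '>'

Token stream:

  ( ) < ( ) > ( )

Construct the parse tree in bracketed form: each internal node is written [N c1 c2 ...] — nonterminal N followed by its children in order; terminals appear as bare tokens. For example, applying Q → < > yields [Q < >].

[S [Q ( )] [S [Q < [S [Q ( )]] >] [S [Q ( )]]]]

S
Q S
( ) S
( ) Q S
( ) < S > S
( ) < Q > S
( ) < ( ) > S
( ) < ( ) > Q
( ) < ( ) > ( )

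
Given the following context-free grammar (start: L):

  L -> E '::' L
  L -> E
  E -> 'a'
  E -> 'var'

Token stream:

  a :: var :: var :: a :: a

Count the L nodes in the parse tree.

[L [E a] :: [L [E var] :: [L [E var] :: [L [E a] :: [L [E a]]]]]]

5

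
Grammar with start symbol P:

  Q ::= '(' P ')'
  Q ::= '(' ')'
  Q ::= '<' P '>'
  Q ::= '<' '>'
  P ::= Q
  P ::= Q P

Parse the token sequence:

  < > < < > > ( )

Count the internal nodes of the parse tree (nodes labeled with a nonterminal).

8

[P [Q < >] [P [Q < [P [Q < >]] >] [P [Q ( )]]]]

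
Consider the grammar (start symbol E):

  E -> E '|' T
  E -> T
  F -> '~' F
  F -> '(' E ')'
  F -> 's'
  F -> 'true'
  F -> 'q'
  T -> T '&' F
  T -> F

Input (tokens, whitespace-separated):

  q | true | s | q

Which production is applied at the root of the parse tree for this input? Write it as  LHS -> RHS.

E -> E '|' T

[E [E [E [E [T [F q]]] | [T [F true]]] | [T [F s]]] | [T [F q]]]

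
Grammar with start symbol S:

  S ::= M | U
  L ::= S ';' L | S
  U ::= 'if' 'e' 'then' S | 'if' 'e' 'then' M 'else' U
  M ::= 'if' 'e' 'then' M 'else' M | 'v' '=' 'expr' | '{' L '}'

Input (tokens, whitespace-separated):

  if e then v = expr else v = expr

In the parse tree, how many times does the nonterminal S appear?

1

[S [M if e then [M v = expr] else [M v = expr]]]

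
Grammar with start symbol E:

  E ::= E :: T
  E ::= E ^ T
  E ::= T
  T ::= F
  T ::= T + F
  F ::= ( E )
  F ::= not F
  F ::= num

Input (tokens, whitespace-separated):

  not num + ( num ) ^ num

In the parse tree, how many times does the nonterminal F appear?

5

[E [E [T [T [F not [F num]]] + [F ( [E [T [F num]]] )]]] ^ [T [F num]]]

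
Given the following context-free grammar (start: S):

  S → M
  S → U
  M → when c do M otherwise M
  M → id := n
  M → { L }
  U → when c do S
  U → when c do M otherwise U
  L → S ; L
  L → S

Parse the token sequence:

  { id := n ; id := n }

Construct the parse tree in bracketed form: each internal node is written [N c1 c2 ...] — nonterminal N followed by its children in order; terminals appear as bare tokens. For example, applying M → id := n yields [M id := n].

[S [M { [L [S [M id := n]] ; [L [S [M id := n]]]] }]]

S
M
{ L }
{ S ; L }
{ M ; L }
{ id := n ; L }
{ id := n ; S }
{ id := n ; M }
{ id := n ; id := n }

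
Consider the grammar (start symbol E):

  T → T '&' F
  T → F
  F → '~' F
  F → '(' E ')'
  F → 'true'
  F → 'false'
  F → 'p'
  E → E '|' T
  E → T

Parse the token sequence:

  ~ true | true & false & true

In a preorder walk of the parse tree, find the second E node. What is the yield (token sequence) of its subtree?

~ true

[E [E [T [F ~ [F true]]]] | [T [T [T [F true]] & [F false]] & [F true]]]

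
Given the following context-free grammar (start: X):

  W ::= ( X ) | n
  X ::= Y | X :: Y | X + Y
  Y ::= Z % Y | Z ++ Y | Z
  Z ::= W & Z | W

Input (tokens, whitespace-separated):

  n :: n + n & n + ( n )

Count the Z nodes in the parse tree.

6

[X [X [X [X [Y [Z [W n]]]] :: [Y [Z [W n]]]] + [Y [Z [W n] & [Z [W n]]]]] + [Y [Z [W ( [X [Y [Z [W n]]]] )]]]]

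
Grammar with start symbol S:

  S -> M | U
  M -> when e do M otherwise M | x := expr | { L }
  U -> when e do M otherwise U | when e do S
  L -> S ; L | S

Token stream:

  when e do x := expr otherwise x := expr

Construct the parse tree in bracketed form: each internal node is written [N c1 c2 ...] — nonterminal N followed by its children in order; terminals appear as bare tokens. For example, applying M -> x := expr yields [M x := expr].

[S [M when e do [M x := expr] otherwise [M x := expr]]]

S
M
when e do M otherwise M
when e do x := expr otherwise M
when e do x := expr otherwise x := expr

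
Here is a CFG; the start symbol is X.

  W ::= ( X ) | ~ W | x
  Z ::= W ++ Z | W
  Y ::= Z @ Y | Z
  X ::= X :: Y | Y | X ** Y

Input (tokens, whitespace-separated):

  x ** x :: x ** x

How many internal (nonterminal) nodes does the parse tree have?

[X [X [X [X [Y [Z [W x]]]] ** [Y [Z [W x]]]] :: [Y [Z [W x]]]] ** [Y [Z [W x]]]]

16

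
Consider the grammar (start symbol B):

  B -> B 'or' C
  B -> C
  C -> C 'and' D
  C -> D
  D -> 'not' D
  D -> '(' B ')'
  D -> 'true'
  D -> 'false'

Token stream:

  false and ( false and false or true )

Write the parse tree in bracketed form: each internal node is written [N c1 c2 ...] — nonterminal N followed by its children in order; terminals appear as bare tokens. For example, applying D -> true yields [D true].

[B [C [C [D false]] and [D ( [B [B [C [C [D false]] and [D false]]] or [C [D true]]] )]]]

B
C
C and D
D and D
false and D
false and ( B )
false and ( B or C )
false and ( C or C )
false and ( C and D or C )
false and ( D and D or C )
false and ( false and D or C )
false and ( false and false or C )
false and ( false and false or D )
false and ( false and false or true )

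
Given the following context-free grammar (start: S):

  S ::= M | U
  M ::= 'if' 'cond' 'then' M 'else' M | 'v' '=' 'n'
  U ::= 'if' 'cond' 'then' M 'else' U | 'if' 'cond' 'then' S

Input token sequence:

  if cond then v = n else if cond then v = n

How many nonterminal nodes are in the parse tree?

[S [U if cond then [M v = n] else [U if cond then [S [M v = n]]]]]

6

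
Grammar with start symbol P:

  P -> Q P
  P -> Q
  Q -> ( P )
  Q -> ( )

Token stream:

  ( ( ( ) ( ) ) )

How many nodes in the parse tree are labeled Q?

[P [Q ( [P [Q ( [P [Q ( )] [P [Q ( )]]] )]] )]]

4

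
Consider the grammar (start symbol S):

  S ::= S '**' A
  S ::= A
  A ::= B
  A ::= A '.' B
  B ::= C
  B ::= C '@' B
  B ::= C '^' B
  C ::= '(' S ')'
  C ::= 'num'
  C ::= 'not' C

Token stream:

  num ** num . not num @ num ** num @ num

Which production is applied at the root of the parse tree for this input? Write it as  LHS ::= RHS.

S ::= S '**' A

[S [S [S [A [B [C num]]]] ** [A [A [B [C num]]] . [B [C not [C num]] @ [B [C num]]]]] ** [A [B [C num] @ [B [C num]]]]]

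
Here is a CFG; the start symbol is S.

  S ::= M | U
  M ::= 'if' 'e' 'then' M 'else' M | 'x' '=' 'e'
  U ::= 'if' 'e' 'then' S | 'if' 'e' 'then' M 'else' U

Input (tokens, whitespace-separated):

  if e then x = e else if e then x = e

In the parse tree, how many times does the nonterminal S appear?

2

[S [U if e then [M x = e] else [U if e then [S [M x = e]]]]]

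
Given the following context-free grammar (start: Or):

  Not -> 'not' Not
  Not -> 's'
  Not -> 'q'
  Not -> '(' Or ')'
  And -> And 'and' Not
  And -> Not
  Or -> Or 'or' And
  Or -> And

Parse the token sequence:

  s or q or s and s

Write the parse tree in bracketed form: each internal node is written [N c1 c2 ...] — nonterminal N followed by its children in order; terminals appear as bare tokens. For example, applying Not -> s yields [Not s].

Or
Or or And
Or or And or And
And or And or And
Not or And or And
s or And or And
s or Not or And
s or q or And
s or q or And and Not
s or q or Not and Not
s or q or s and Not
s or q or s and s

[Or [Or [Or [And [Not s]]] or [And [Not q]]] or [And [And [Not s]] and [Not s]]]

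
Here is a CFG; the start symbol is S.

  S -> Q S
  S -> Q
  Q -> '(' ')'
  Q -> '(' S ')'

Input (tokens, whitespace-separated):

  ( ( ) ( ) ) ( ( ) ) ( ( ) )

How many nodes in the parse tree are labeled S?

7

[S [Q ( [S [Q ( )] [S [Q ( )]]] )] [S [Q ( [S [Q ( )]] )] [S [Q ( [S [Q ( )]] )]]]]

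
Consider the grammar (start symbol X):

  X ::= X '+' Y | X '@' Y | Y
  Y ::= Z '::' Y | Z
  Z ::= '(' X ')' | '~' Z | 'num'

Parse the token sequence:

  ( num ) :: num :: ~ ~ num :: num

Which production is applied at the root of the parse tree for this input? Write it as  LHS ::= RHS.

[X [Y [Z ( [X [Y [Z num]]] )] :: [Y [Z num] :: [Y [Z ~ [Z ~ [Z num]]] :: [Y [Z num]]]]]]

X ::= Y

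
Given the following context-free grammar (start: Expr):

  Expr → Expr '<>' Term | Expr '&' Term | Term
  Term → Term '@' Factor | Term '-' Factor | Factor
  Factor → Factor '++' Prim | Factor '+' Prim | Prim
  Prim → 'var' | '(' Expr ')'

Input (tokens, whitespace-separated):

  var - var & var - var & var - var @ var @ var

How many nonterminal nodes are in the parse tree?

27

[Expr [Expr [Expr [Term [Term [Factor [Prim var]]] - [Factor [Prim var]]]] & [Term [Term [Factor [Prim var]]] - [Factor [Prim var]]]] & [Term [Term [Term [Term [Factor [Prim var]]] - [Factor [Prim var]]] @ [Factor [Prim var]]] @ [Factor [Prim var]]]]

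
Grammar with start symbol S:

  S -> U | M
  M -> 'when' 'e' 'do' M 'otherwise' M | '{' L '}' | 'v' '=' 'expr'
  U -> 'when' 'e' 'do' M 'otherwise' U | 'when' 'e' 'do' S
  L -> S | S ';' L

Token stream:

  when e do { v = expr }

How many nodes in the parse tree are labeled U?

1

[S [U when e do [S [M { [L [S [M v = expr]]] }]]]]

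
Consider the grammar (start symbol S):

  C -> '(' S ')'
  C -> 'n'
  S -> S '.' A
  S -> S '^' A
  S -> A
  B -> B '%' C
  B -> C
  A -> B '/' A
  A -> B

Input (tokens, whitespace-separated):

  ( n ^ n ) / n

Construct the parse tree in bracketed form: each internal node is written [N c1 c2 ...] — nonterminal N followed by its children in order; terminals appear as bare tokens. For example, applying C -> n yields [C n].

[S [A [B [C ( [S [S [A [B [C n]]]] ^ [A [B [C n]]]] )]] / [A [B [C n]]]]]

S
A
B / A
C / A
( S ) / A
( S ^ A ) / A
( A ^ A ) / A
( B ^ A ) / A
( C ^ A ) / A
( n ^ A ) / A
( n ^ B ) / A
( n ^ C ) / A
( n ^ n ) / A
( n ^ n ) / B
( n ^ n ) / C
( n ^ n ) / n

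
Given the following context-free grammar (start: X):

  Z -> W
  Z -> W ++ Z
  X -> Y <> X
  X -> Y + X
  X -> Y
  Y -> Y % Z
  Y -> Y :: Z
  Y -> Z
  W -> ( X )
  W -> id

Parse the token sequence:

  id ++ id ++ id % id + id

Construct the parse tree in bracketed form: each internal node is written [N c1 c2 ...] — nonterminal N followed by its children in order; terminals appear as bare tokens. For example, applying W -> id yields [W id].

[X [Y [Y [Z [W id] ++ [Z [W id] ++ [Z [W id]]]]] % [Z [W id]]] + [X [Y [Z [W id]]]]]

X
Y + X
Y % Z + X
Z % Z + X
W ++ Z % Z + X
id ++ Z % Z + X
id ++ W ++ Z % Z + X
id ++ id ++ Z % Z + X
id ++ id ++ W % Z + X
id ++ id ++ id % Z + X
id ++ id ++ id % W + X
id ++ id ++ id % id + X
id ++ id ++ id % id + Y
id ++ id ++ id % id + Z
id ++ id ++ id % id + W
id ++ id ++ id % id + id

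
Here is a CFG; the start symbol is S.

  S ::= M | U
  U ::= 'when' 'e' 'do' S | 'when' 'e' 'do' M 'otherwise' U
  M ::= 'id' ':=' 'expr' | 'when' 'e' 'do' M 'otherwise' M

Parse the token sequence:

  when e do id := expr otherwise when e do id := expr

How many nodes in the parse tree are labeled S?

[S [U when e do [M id := expr] otherwise [U when e do [S [M id := expr]]]]]

2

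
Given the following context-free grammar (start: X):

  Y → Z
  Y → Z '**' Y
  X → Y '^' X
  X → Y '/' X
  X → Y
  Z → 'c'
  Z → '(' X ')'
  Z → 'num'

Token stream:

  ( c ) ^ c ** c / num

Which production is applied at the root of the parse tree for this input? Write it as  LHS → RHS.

[X [Y [Z ( [X [Y [Z c]]] )]] ^ [X [Y [Z c] ** [Y [Z c]]] / [X [Y [Z num]]]]]

X → Y '^' X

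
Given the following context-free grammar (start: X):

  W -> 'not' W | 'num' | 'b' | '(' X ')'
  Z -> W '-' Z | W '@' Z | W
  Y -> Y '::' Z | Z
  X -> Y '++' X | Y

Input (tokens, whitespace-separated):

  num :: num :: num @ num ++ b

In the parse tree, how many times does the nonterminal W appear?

[X [Y [Y [Y [Z [W num]]] :: [Z [W num]]] :: [Z [W num] @ [Z [W num]]]] ++ [X [Y [Z [W b]]]]]

5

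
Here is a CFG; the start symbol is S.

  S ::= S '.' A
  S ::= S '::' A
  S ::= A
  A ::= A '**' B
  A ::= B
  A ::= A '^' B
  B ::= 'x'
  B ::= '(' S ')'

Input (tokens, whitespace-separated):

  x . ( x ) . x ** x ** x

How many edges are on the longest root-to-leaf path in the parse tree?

[S [S [S [A [B x]]] . [A [B ( [S [A [B x]]] )]]] . [A [A [A [B x]] ** [B x]] ** [B x]]]

7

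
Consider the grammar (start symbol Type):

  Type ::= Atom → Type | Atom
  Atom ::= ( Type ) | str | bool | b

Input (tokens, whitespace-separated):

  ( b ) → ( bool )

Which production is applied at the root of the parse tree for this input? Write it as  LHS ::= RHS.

Type ::= Atom → Type

[Type [Atom ( [Type [Atom b]] )] → [Type [Atom ( [Type [Atom bool]] )]]]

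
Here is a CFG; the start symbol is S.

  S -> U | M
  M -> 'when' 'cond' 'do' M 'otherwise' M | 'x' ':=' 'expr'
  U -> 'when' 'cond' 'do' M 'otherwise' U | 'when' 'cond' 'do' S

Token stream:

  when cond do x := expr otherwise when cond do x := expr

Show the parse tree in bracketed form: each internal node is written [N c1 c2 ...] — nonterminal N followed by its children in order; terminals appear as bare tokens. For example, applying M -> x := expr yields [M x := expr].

[S [U when cond do [M x := expr] otherwise [U when cond do [S [M x := expr]]]]]

S
U
when cond do M otherwise U
when cond do x := expr otherwise U
when cond do x := expr otherwise when cond do S
when cond do x := expr otherwise when cond do M
when cond do x := expr otherwise when cond do x := expr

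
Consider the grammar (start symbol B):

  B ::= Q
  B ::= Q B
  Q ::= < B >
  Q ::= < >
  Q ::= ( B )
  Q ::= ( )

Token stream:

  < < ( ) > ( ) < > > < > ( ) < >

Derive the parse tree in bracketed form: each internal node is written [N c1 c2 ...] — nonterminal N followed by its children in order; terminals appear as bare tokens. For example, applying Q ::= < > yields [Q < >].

B
Q B
< B > B
< Q B > B
< < B > B > B
< < Q > B > B
< < ( ) > B > B
< < ( ) > Q B > B
< < ( ) > ( ) B > B
< < ( ) > ( ) Q > B
< < ( ) > ( ) < > > B
< < ( ) > ( ) < > > Q B
< < ( ) > ( ) < > > < > B
< < ( ) > ( ) < > > < > Q B
< < ( ) > ( ) < > > < > ( ) B
< < ( ) > ( ) < > > < > ( ) Q
< < ( ) > ( ) < > > < > ( ) < >

[B [Q < [B [Q < [B [Q ( )]] >] [B [Q ( )] [B [Q < >]]]] >] [B [Q < >] [B [Q ( )] [B [Q < >]]]]]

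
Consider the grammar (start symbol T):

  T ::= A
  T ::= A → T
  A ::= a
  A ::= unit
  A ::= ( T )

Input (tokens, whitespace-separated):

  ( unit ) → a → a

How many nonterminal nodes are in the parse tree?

[T [A ( [T [A unit]] )] → [T [A a] → [T [A a]]]]

8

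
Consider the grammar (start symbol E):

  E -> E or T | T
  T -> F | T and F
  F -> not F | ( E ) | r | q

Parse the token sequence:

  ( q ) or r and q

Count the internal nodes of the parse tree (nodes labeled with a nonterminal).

[E [E [T [F ( [E [T [F q]]] )]]] or [T [T [F r]] and [F q]]]

11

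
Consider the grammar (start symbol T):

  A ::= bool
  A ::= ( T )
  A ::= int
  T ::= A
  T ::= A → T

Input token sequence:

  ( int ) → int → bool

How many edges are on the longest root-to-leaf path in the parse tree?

[T [A ( [T [A int]] )] → [T [A int] → [T [A bool]]]]

4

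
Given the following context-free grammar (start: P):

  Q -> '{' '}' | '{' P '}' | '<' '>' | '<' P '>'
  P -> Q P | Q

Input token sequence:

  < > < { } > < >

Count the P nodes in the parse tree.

4

[P [Q < >] [P [Q < [P [Q { }]] >] [P [Q < >]]]]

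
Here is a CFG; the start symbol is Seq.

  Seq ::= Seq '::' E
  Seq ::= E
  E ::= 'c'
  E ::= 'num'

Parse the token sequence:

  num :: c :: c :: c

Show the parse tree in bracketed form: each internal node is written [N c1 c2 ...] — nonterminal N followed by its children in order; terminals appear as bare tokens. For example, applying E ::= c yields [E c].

Seq
Seq :: E
Seq :: E :: E
Seq :: E :: E :: E
E :: E :: E :: E
num :: E :: E :: E
num :: c :: E :: E
num :: c :: c :: E
num :: c :: c :: c

[Seq [Seq [Seq [Seq [E num]] :: [E c]] :: [E c]] :: [E c]]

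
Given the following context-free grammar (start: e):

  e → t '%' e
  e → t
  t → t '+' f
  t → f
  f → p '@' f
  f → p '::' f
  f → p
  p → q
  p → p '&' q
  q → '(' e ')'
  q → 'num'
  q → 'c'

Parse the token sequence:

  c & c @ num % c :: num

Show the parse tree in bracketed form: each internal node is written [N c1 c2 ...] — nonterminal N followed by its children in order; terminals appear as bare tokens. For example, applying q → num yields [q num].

[e [t [f [p [p [q c]] & [q c]] @ [f [p [q num]]]]] % [e [t [f [p [q c]] :: [f [p [q num]]]]]]]

e
t % e
f % e
p @ f % e
p & q @ f % e
q & q @ f % e
c & q @ f % e
c & c @ f % e
c & c @ p % e
c & c @ q % e
c & c @ num % e
c & c @ num % t
c & c @ num % f
c & c @ num % p :: f
c & c @ num % q :: f
c & c @ num % c :: f
c & c @ num % c :: p
c & c @ num % c :: q
c & c @ num % c :: num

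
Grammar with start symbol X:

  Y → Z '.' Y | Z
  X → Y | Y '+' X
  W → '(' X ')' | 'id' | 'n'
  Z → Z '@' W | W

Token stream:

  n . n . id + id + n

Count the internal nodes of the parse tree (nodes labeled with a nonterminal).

[X [Y [Z [W n]] . [Y [Z [W n]] . [Y [Z [W id]]]]] + [X [Y [Z [W id]]] + [X [Y [Z [W n]]]]]]

18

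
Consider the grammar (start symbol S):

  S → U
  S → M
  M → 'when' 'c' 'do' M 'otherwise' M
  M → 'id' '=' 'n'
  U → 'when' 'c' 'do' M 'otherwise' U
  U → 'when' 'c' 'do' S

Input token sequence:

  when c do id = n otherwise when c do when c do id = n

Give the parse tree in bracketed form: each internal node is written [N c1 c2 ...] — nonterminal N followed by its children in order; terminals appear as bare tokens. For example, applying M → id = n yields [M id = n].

[S [U when c do [M id = n] otherwise [U when c do [S [U when c do [S [M id = n]]]]]]]

S
U
when c do M otherwise U
when c do id = n otherwise U
when c do id = n otherwise when c do S
when c do id = n otherwise when c do U
when c do id = n otherwise when c do when c do S
when c do id = n otherwise when c do when c do M
when c do id = n otherwise when c do when c do id = n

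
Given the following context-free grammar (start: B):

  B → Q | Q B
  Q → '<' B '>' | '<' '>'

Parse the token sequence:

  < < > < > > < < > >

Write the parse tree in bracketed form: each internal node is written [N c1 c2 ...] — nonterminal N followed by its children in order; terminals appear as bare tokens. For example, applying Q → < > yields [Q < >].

[B [Q < [B [Q < >] [B [Q < >]]] >] [B [Q < [B [Q < >]] >]]]

B
Q B
< B > B
< Q B > B
< < > B > B
< < > Q > B
< < > < > > B
< < > < > > Q
< < > < > > < B >
< < > < > > < Q >
< < > < > > < < > >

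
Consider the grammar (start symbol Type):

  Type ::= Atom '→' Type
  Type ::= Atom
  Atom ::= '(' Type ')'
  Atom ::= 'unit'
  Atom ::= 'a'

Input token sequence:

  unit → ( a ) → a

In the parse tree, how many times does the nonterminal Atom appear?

[Type [Atom unit] → [Type [Atom ( [Type [Atom a]] )] → [Type [Atom a]]]]

4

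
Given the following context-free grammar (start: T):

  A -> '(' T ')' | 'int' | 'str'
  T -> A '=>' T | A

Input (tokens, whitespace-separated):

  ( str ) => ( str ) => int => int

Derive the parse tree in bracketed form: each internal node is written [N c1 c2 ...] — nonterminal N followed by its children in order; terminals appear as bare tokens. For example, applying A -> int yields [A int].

[T [A ( [T [A str]] )] => [T [A ( [T [A str]] )] => [T [A int] => [T [A int]]]]]

T
A => T
( T ) => T
( A ) => T
( str ) => T
( str ) => A => T
( str ) => ( T ) => T
( str ) => ( A ) => T
( str ) => ( str ) => T
( str ) => ( str ) => A => T
( str ) => ( str ) => int => T
( str ) => ( str ) => int => A
( str ) => ( str ) => int => int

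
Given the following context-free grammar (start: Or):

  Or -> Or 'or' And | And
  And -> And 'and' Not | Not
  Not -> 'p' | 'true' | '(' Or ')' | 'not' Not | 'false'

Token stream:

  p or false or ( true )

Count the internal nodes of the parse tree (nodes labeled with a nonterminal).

12

[Or [Or [Or [And [Not p]]] or [And [Not false]]] or [And [Not ( [Or [And [Not true]]] )]]]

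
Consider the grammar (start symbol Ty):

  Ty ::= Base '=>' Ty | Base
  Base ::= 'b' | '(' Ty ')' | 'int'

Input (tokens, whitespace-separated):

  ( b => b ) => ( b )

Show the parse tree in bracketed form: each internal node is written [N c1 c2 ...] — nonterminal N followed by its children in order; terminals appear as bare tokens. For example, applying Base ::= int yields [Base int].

Ty
Base => Ty
( Ty ) => Ty
( Base => Ty ) => Ty
( b => Ty ) => Ty
( b => Base ) => Ty
( b => b ) => Ty
( b => b ) => Base
( b => b ) => ( Ty )
( b => b ) => ( Base )
( b => b ) => ( b )

[Ty [Base ( [Ty [Base b] => [Ty [Base b]]] )] => [Ty [Base ( [Ty [Base b]] )]]]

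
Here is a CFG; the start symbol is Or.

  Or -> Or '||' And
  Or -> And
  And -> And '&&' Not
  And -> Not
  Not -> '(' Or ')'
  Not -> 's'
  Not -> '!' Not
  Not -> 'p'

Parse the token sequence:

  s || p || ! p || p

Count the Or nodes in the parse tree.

[Or [Or [Or [Or [And [Not s]]] || [And [Not p]]] || [And [Not ! [Not p]]]] || [And [Not p]]]

4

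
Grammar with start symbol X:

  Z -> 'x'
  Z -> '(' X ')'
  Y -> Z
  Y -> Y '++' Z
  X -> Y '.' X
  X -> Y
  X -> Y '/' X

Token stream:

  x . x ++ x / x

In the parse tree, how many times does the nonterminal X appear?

3

[X [Y [Z x]] . [X [Y [Y [Z x]] ++ [Z x]] / [X [Y [Z x]]]]]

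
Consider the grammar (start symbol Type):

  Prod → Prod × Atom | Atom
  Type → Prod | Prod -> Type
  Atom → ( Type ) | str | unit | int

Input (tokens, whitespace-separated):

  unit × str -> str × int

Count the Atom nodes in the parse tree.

[Type [Prod [Prod [Atom unit]] × [Atom str]] -> [Type [Prod [Prod [Atom str]] × [Atom int]]]]

4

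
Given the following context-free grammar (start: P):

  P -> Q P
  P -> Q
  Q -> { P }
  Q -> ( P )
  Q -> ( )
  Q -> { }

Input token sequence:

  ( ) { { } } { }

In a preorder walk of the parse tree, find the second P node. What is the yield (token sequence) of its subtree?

{ { } } { }

[P [Q ( )] [P [Q { [P [Q { }]] }] [P [Q { }]]]]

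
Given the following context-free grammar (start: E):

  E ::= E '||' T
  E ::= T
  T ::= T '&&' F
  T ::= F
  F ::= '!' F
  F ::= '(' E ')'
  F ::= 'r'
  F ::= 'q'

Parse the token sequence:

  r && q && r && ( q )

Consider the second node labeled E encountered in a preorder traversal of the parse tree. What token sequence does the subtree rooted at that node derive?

q

[E [T [T [T [T [F r]] && [F q]] && [F r]] && [F ( [E [T [F q]]] )]]]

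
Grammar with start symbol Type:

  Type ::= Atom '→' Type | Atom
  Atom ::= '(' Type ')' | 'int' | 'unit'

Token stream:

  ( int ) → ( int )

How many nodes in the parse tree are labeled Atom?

4

[Type [Atom ( [Type [Atom int]] )] → [Type [Atom ( [Type [Atom int]] )]]]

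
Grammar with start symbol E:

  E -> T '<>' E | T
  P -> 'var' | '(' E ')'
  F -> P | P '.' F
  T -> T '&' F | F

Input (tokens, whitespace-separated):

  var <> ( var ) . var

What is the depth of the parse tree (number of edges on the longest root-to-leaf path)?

9

[E [T [F [P var]]] <> [E [T [F [P ( [E [T [F [P var]]]] )] . [F [P var]]]]]]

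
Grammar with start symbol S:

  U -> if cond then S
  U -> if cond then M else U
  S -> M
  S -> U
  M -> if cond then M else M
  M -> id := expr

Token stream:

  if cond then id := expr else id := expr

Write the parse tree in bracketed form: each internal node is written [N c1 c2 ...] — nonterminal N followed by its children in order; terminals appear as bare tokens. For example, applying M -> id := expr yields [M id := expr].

S
M
if cond then M else M
if cond then id := expr else M
if cond then id := expr else id := expr

[S [M if cond then [M id := expr] else [M id := expr]]]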